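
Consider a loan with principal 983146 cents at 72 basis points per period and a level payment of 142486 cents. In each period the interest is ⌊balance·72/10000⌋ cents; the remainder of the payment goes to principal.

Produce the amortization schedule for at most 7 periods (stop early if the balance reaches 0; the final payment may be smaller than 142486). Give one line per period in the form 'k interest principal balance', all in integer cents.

1 7078 135408 847738
2 6103 136383 711355
3 5121 137365 573990
4 4132 138354 435636
5 3136 139350 296286
6 2133 140353 155933
7 1122 141364 14569

1. interest=⌊983146·72/10000⌋=7078; principal=142486-7078=135408; balance=983146-135408=847738
2. interest=⌊847738·72/10000⌋=6103; principal=142486-6103=136383; balance=847738-136383=711355
3. interest=⌊711355·72/10000⌋=5121; principal=142486-5121=137365; balance=711355-137365=573990
4. interest=⌊573990·72/10000⌋=4132; principal=142486-4132=138354; balance=573990-138354=435636
5. interest=⌊435636·72/10000⌋=3136; principal=142486-3136=139350; balance=435636-139350=296286
6. interest=⌊296286·72/10000⌋=2133; principal=142486-2133=140353; balance=296286-140353=155933
7. interest=⌊155933·72/10000⌋=1122; principal=142486-1122=141364; balance=155933-141364=14569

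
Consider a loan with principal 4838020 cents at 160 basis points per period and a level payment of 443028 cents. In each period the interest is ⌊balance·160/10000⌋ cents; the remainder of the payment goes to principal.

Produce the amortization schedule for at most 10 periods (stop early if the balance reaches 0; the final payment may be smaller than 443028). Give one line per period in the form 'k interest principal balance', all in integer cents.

1 77408 365620 4472400
2 71558 371470 4100930
3 65614 377414 3723516
4 59576 383452 3340064
5 53441 389587 2950477
6 47207 395821 2554656
7 40874 402154 2152502
8 34440 408588 1743914
9 27902 415126 1328788
10 21260 421768 907020

1. interest=⌊4838020·160/10000⌋=77408; principal=443028-77408=365620; balance=4838020-365620=4472400
2. interest=⌊4472400·160/10000⌋=71558; principal=443028-71558=371470; balance=4472400-371470=4100930
3. interest=⌊4100930·160/10000⌋=65614; principal=443028-65614=377414; balance=4100930-377414=3723516
4. interest=⌊3723516·160/10000⌋=59576; principal=443028-59576=383452; balance=3723516-383452=3340064
5. interest=⌊3340064·160/10000⌋=53441; principal=443028-53441=389587; balance=3340064-389587=2950477
6. interest=⌊2950477·160/10000⌋=47207; principal=443028-47207=395821; balance=2950477-395821=2554656
7. interest=⌊2554656·160/10000⌋=40874; principal=443028-40874=402154; balance=2554656-402154=2152502
8. interest=⌊2152502·160/10000⌋=34440; principal=443028-34440=408588; balance=2152502-408588=1743914
9. interest=⌊1743914·160/10000⌋=27902; principal=443028-27902=415126; balance=1743914-415126=1328788
10. interest=⌊1328788·160/10000⌋=21260; principal=443028-21260=421768; balance=1328788-421768=907020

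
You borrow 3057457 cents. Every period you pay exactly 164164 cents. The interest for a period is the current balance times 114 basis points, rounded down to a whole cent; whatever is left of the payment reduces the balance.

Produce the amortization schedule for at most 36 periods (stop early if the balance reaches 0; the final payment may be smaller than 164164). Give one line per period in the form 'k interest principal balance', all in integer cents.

1. interest=⌊3057457·114/10000⌋=34855; principal=164164-34855=129309; balance=3057457-129309=2928148
2. interest=⌊2928148·114/10000⌋=33380; principal=164164-33380=130784; balance=2928148-130784=2797364
3. interest=⌊2797364·114/10000⌋=31889; principal=164164-31889=132275; balance=2797364-132275=2665089
4. interest=⌊2665089·114/10000⌋=30382; principal=164164-30382=133782; balance=2665089-133782=2531307
5. interest=⌊2531307·114/10000⌋=28856; principal=164164-28856=135308; balance=2531307-135308=2395999
6. interest=⌊2395999·114/10000⌋=27314; principal=164164-27314=136850; balance=2395999-136850=2259149
7. interest=⌊2259149·114/10000⌋=25754; principal=164164-25754=138410; balance=2259149-138410=2120739
8. interest=⌊2120739·114/10000⌋=24176; principal=164164-24176=139988; balance=2120739-139988=1980751
9. interest=⌊1980751·114/10000⌋=22580; principal=164164-22580=141584; balance=1980751-141584=1839167
10. interest=⌊1839167·114/10000⌋=20966; principal=164164-20966=143198; balance=1839167-143198=1695969
11. interest=⌊1695969·114/10000⌋=19334; principal=164164-19334=144830; balance=1695969-144830=1551139
12. interest=⌊1551139·114/10000⌋=17682; principal=164164-17682=146482; balance=1551139-146482=1404657
13. interest=⌊1404657·114/10000⌋=16013; principal=164164-16013=148151; balance=1404657-148151=1256506
14. interest=⌊1256506·114/10000⌋=14324; principal=164164-14324=149840; balance=1256506-149840=1106666
15. interest=⌊1106666·114/10000⌋=12615; principal=164164-12615=151549; balance=1106666-151549=955117
16. interest=⌊955117·114/10000⌋=10888; principal=164164-10888=153276; balance=955117-153276=801841
17. interest=⌊801841·114/10000⌋=9140; principal=164164-9140=155024; balance=801841-155024=646817
18. interest=⌊646817·114/10000⌋=7373; principal=164164-7373=156791; balance=646817-156791=490026
19. interest=⌊490026·114/10000⌋=5586; principal=164164-5586=158578; balance=490026-158578=331448
20. interest=⌊331448·114/10000⌋=3778; principal=164164-3778=160386; balance=331448-160386=171062
21. interest=⌊171062·114/10000⌋=1950; principal=164164-1950=162214; balance=171062-162214=8848
22. interest=⌊8848·114/10000⌋=100; principal=min(164164-100,8848)=8848; balance=8848-8848=0

1 34855 129309 2928148
2 33380 130784 2797364
3 31889 132275 2665089
4 30382 133782 2531307
5 28856 135308 2395999
6 27314 136850 2259149
7 25754 138410 2120739
8 24176 139988 1980751
9 22580 141584 1839167
10 20966 143198 1695969
11 19334 144830 1551139
12 17682 146482 1404657
13 16013 148151 1256506
14 14324 149840 1106666
15 12615 151549 955117
16 10888 153276 801841
17 9140 155024 646817
18 7373 156791 490026
19 5586 158578 331448
20 3778 160386 171062
21 1950 162214 8848
22 100 8848 0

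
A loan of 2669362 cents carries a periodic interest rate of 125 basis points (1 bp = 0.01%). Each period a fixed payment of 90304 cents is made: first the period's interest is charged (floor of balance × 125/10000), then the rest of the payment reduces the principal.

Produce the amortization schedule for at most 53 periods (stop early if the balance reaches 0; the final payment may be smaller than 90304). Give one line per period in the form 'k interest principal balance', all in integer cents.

1. interest=⌊2669362·125/10000⌋=33367; principal=90304-33367=56937; balance=2669362-56937=2612425
2. interest=⌊2612425·125/10000⌋=32655; principal=90304-32655=57649; balance=2612425-57649=2554776
3. interest=⌊2554776·125/10000⌋=31934; principal=90304-31934=58370; balance=2554776-58370=2496406
4. interest=⌊2496406·125/10000⌋=31205; principal=90304-31205=59099; balance=2496406-59099=2437307
5. interest=⌊2437307·125/10000⌋=30466; principal=90304-30466=59838; balance=2437307-59838=2377469
6. interest=⌊2377469·125/10000⌋=29718; principal=90304-29718=60586; balance=2377469-60586=2316883
7. interest=⌊2316883·125/10000⌋=28961; principal=90304-28961=61343; balance=2316883-61343=2255540
8. interest=⌊2255540·125/10000⌋=28194; principal=90304-28194=62110; balance=2255540-62110=2193430
9. interest=⌊2193430·125/10000⌋=27417; principal=90304-27417=62887; balance=2193430-62887=2130543
10. interest=⌊2130543·125/10000⌋=26631; principal=90304-26631=63673; balance=2130543-63673=2066870
11. interest=⌊2066870·125/10000⌋=25835; principal=90304-25835=64469; balance=2066870-64469=2002401
12. interest=⌊2002401·125/10000⌋=25030; principal=90304-25030=65274; balance=2002401-65274=1937127
13. interest=⌊1937127·125/10000⌋=24214; principal=90304-24214=66090; balance=1937127-66090=1871037
14. interest=⌊1871037·125/10000⌋=23387; principal=90304-23387=66917; balance=1871037-66917=1804120
15. interest=⌊1804120·125/10000⌋=22551; principal=90304-22551=67753; balance=1804120-67753=1736367
16. interest=⌊1736367·125/10000⌋=21704; principal=90304-21704=68600; balance=1736367-68600=1667767
17. interest=⌊1667767·125/10000⌋=20847; principal=90304-20847=69457; balance=1667767-69457=1598310
18. interest=⌊1598310·125/10000⌋=19978; principal=90304-19978=70326; balance=1598310-70326=1527984
19. interest=⌊1527984·125/10000⌋=19099; principal=90304-19099=71205; balance=1527984-71205=1456779
20. interest=⌊1456779·125/10000⌋=18209; principal=90304-18209=72095; balance=1456779-72095=1384684
21. interest=⌊1384684·125/10000⌋=17308; principal=90304-17308=72996; balance=1384684-72996=1311688
22. interest=⌊1311688·125/10000⌋=16396; principal=90304-16396=73908; balance=1311688-73908=1237780
23. interest=⌊1237780·125/10000⌋=15472; principal=90304-15472=74832; balance=1237780-74832=1162948
24. interest=⌊1162948·125/10000⌋=14536; principal=90304-14536=75768; balance=1162948-75768=1087180
25. interest=⌊1087180·125/10000⌋=13589; principal=90304-13589=76715; balance=1087180-76715=1010465
26. interest=⌊1010465·125/10000⌋=12630; principal=90304-12630=77674; balance=1010465-77674=932791
27. interest=⌊932791·125/10000⌋=11659; principal=90304-11659=78645; balance=932791-78645=854146
28. interest=⌊854146·125/10000⌋=10676; principal=90304-10676=79628; balance=854146-79628=774518
29. interest=⌊774518·125/10000⌋=9681; principal=90304-9681=80623; balance=774518-80623=693895
30. interest=⌊693895·125/10000⌋=8673; principal=90304-8673=81631; balance=693895-81631=612264
31. interest=⌊612264·125/10000⌋=7653; principal=90304-7653=82651; balance=612264-82651=529613
32. interest=⌊529613·125/10000⌋=6620; principal=90304-6620=83684; balance=529613-83684=445929
33. interest=⌊445929·125/10000⌋=5574; principal=90304-5574=84730; balance=445929-84730=361199
34. interest=⌊361199·125/10000⌋=4514; principal=90304-4514=85790; balance=361199-85790=275409
35. interest=⌊275409·125/10000⌋=3442; principal=90304-3442=86862; balance=275409-86862=188547
36. interest=⌊188547·125/10000⌋=2356; principal=90304-2356=87948; balance=188547-87948=100599
37. interest=⌊100599·125/10000⌋=1257; principal=90304-1257=89047; balance=100599-89047=11552
38. interest=⌊11552·125/10000⌋=144; principal=min(90304-144,11552)=11552; balance=11552-11552=0

1 33367 56937 2612425
2 32655 57649 2554776
3 31934 58370 2496406
4 31205 59099 2437307
5 30466 59838 2377469
6 29718 60586 2316883
7 28961 61343 2255540
8 28194 62110 2193430
9 27417 62887 2130543
10 26631 63673 2066870
11 25835 64469 2002401
12 25030 65274 1937127
13 24214 66090 1871037
14 23387 66917 1804120
15 22551 67753 1736367
16 21704 68600 1667767
17 20847 69457 1598310
18 19978 70326 1527984
19 19099 71205 1456779
20 18209 72095 1384684
21 17308 72996 1311688
22 16396 73908 1237780
23 15472 74832 1162948
24 14536 75768 1087180
25 13589 76715 1010465
26 12630 77674 932791
27 11659 78645 854146
28 10676 79628 774518
29 9681 80623 693895
30 8673 81631 612264
31 7653 82651 529613
32 6620 83684 445929
33 5574 84730 361199
34 4514 85790 275409
35 3442 86862 188547
36 2356 87948 100599
37 1257 89047 11552
38 144 11552 0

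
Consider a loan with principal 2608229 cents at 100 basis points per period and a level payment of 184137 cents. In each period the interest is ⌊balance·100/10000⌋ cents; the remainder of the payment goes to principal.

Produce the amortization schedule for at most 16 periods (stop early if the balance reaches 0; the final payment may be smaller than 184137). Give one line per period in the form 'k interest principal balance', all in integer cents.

1 26082 158055 2450174
2 24501 159636 2290538
3 22905 161232 2129306
4 21293 162844 1966462
5 19664 164473 1801989
6 18019 166118 1635871
7 16358 167779 1468092
8 14680 169457 1298635
9 12986 171151 1127484
10 11274 172863 954621
11 9546 174591 780030
12 7800 176337 603693
13 6036 178101 425592
14 4255 179882 245710
15 2457 181680 64030
16 640 64030 0

1. interest=⌊2608229·100/10000⌋=26082; principal=184137-26082=158055; balance=2608229-158055=2450174
2. interest=⌊2450174·100/10000⌋=24501; principal=184137-24501=159636; balance=2450174-159636=2290538
3. interest=⌊2290538·100/10000⌋=22905; principal=184137-22905=161232; balance=2290538-161232=2129306
4. interest=⌊2129306·100/10000⌋=21293; principal=184137-21293=162844; balance=2129306-162844=1966462
5. interest=⌊1966462·100/10000⌋=19664; principal=184137-19664=164473; balance=1966462-164473=1801989
6. interest=⌊1801989·100/10000⌋=18019; principal=184137-18019=166118; balance=1801989-166118=1635871
7. interest=⌊1635871·100/10000⌋=16358; principal=184137-16358=167779; balance=1635871-167779=1468092
8. interest=⌊1468092·100/10000⌋=14680; principal=184137-14680=169457; balance=1468092-169457=1298635
9. interest=⌊1298635·100/10000⌋=12986; principal=184137-12986=171151; balance=1298635-171151=1127484
10. interest=⌊1127484·100/10000⌋=11274; principal=184137-11274=172863; balance=1127484-172863=954621
11. interest=⌊954621·100/10000⌋=9546; principal=184137-9546=174591; balance=954621-174591=780030
12. interest=⌊780030·100/10000⌋=7800; principal=184137-7800=176337; balance=780030-176337=603693
13. interest=⌊603693·100/10000⌋=6036; principal=184137-6036=178101; balance=603693-178101=425592
14. interest=⌊425592·100/10000⌋=4255; principal=184137-4255=179882; balance=425592-179882=245710
15. interest=⌊245710·100/10000⌋=2457; principal=184137-2457=181680; balance=245710-181680=64030
16. interest=⌊64030·100/10000⌋=640; principal=min(184137-640,64030)=64030; balance=64030-64030=0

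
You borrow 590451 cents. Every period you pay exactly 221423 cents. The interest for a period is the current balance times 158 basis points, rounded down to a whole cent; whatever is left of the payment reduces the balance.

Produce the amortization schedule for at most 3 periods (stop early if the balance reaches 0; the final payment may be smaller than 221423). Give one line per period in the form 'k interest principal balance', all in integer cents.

1. interest=⌊590451·158/10000⌋=9329; principal=221423-9329=212094; balance=590451-212094=378357
2. interest=⌊378357·158/10000⌋=5978; principal=221423-5978=215445; balance=378357-215445=162912
3. interest=⌊162912·158/10000⌋=2574; principal=min(221423-2574,162912)=162912; balance=162912-162912=0

1 9329 212094 378357
2 5978 215445 162912
3 2574 162912 0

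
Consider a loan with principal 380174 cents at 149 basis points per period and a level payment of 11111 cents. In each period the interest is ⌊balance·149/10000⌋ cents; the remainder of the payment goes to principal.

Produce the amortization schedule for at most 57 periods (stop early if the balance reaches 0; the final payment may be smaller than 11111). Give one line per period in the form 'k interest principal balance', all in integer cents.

1. interest=⌊380174·149/10000⌋=5664; principal=11111-5664=5447; balance=380174-5447=374727
2. interest=⌊374727·149/10000⌋=5583; principal=11111-5583=5528; balance=374727-5528=369199
3. interest=⌊369199·149/10000⌋=5501; principal=11111-5501=5610; balance=369199-5610=363589
4. interest=⌊363589·149/10000⌋=5417; principal=11111-5417=5694; balance=363589-5694=357895
5. interest=⌊357895·149/10000⌋=5332; principal=11111-5332=5779; balance=357895-5779=352116
6. interest=⌊352116·149/10000⌋=5246; principal=11111-5246=5865; balance=352116-5865=346251
7. interest=⌊346251·149/10000⌋=5159; principal=11111-5159=5952; balance=346251-5952=340299
8. interest=⌊340299·149/10000⌋=5070; principal=11111-5070=6041; balance=340299-6041=334258
9. interest=⌊334258·149/10000⌋=4980; principal=11111-4980=6131; balance=334258-6131=328127
10. interest=⌊328127·149/10000⌋=4889; principal=11111-4889=6222; balance=328127-6222=321905
11. interest=⌊321905·149/10000⌋=4796; principal=11111-4796=6315; balance=321905-6315=315590
12. interest=⌊315590·149/10000⌋=4702; principal=11111-4702=6409; balance=315590-6409=309181
13. interest=⌊309181·149/10000⌋=4606; principal=11111-4606=6505; balance=309181-6505=302676
14. interest=⌊302676·149/10000⌋=4509; principal=11111-4509=6602; balance=302676-6602=296074
15. interest=⌊296074·149/10000⌋=4411; principal=11111-4411=6700; balance=296074-6700=289374
16. interest=⌊289374·149/10000⌋=4311; principal=11111-4311=6800; balance=289374-6800=282574
17. interest=⌊282574·149/10000⌋=4210; principal=11111-4210=6901; balance=282574-6901=275673
18. interest=⌊275673·149/10000⌋=4107; principal=11111-4107=7004; balance=275673-7004=268669
19. interest=⌊268669·149/10000⌋=4003; principal=11111-4003=7108; balance=268669-7108=261561
20. interest=⌊261561·149/10000⌋=3897; principal=11111-3897=7214; balance=261561-7214=254347
21. interest=⌊254347·149/10000⌋=3789; principal=11111-3789=7322; balance=254347-7322=247025
22. interest=⌊247025·149/10000⌋=3680; principal=11111-3680=7431; balance=247025-7431=239594
23. interest=⌊239594·149/10000⌋=3569; principal=11111-3569=7542; balance=239594-7542=232052
24. interest=⌊232052·149/10000⌋=3457; principal=11111-3457=7654; balance=232052-7654=224398
25. interest=⌊224398·149/10000⌋=3343; principal=11111-3343=7768; balance=224398-7768=216630
26. interest=⌊216630·149/10000⌋=3227; principal=11111-3227=7884; balance=216630-7884=208746
27. interest=⌊208746·149/10000⌋=3110; principal=11111-3110=8001; balance=208746-8001=200745
28. interest=⌊200745·149/10000⌋=2991; principal=11111-2991=8120; balance=200745-8120=192625
29. interest=⌊192625·149/10000⌋=2870; principal=11111-2870=8241; balance=192625-8241=184384
30. interest=⌊184384·149/10000⌋=2747; principal=11111-2747=8364; balance=184384-8364=176020
31. interest=⌊176020·149/10000⌋=2622; principal=11111-2622=8489; balance=176020-8489=167531
32. interest=⌊167531·149/10000⌋=2496; principal=11111-2496=8615; balance=167531-8615=158916
33. interest=⌊158916·149/10000⌋=2367; principal=11111-2367=8744; balance=158916-8744=150172
34. interest=⌊150172·149/10000⌋=2237; principal=11111-2237=8874; balance=150172-8874=141298
35. interest=⌊141298·149/10000⌋=2105; principal=11111-2105=9006; balance=141298-9006=132292
36. interest=⌊132292·149/10000⌋=1971; principal=11111-1971=9140; balance=132292-9140=123152
37. interest=⌊123152·149/10000⌋=1834; principal=11111-1834=9277; balance=123152-9277=113875
38. interest=⌊113875·149/10000⌋=1696; principal=11111-1696=9415; balance=113875-9415=104460
39. interest=⌊104460·149/10000⌋=1556; principal=11111-1556=9555; balance=104460-9555=94905
40. interest=⌊94905·149/10000⌋=1414; principal=11111-1414=9697; balance=94905-9697=85208
41. interest=⌊85208·149/10000⌋=1269; principal=11111-1269=9842; balance=85208-9842=75366
42. interest=⌊75366·149/10000⌋=1122; principal=11111-1122=9989; balance=75366-9989=65377
43. interest=⌊65377·149/10000⌋=974; principal=11111-974=10137; balance=65377-10137=55240
44. interest=⌊55240·149/10000⌋=823; principal=11111-823=10288; balance=55240-10288=44952
45. interest=⌊44952·149/10000⌋=669; principal=11111-669=10442; balance=44952-10442=34510
46. interest=⌊34510·149/10000⌋=514; principal=11111-514=10597; balance=34510-10597=23913
47. interest=⌊23913·149/10000⌋=356; principal=11111-356=10755; balance=23913-10755=13158
48. interest=⌊13158·149/10000⌋=196; principal=11111-196=10915; balance=13158-10915=2243
49. interest=⌊2243·149/10000⌋=33; principal=min(11111-33,2243)=2243; balance=2243-2243=0

1 5664 5447 374727
2 5583 5528 369199
3 5501 5610 363589
4 5417 5694 357895
5 5332 5779 352116
6 5246 5865 346251
7 5159 5952 340299
8 5070 6041 334258
9 4980 6131 328127
10 4889 6222 321905
11 4796 6315 315590
12 4702 6409 309181
13 4606 6505 302676
14 4509 6602 296074
15 4411 6700 289374
16 4311 6800 282574
17 4210 6901 275673
18 4107 7004 268669
19 4003 7108 261561
20 3897 7214 254347
21 3789 7322 247025
22 3680 7431 239594
23 3569 7542 232052
24 3457 7654 224398
25 3343 7768 216630
26 3227 7884 208746
27 3110 8001 200745
28 2991 8120 192625
29 2870 8241 184384
30 2747 8364 176020
31 2622 8489 167531
32 2496 8615 158916
33 2367 8744 150172
34 2237 8874 141298
35 2105 9006 132292
36 1971 9140 123152
37 1834 9277 113875
38 1696 9415 104460
39 1556 9555 94905
40 1414 9697 85208
41 1269 9842 75366
42 1122 9989 65377
43 974 10137 55240
44 823 10288 44952
45 669 10442 34510
46 514 10597 23913
47 356 10755 13158
48 196 10915 2243
49 33 2243 0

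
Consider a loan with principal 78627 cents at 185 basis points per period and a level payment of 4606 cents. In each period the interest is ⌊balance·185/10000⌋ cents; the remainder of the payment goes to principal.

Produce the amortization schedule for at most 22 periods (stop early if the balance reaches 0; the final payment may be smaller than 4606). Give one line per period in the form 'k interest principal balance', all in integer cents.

1. interest=⌊78627·185/10000⌋=1454; principal=4606-1454=3152; balance=78627-3152=75475
2. interest=⌊75475·185/10000⌋=1396; principal=4606-1396=3210; balance=75475-3210=72265
3. interest=⌊72265·185/10000⌋=1336; principal=4606-1336=3270; balance=72265-3270=68995
4. interest=⌊68995·185/10000⌋=1276; principal=4606-1276=3330; balance=68995-3330=65665
5. interest=⌊65665·185/10000⌋=1214; principal=4606-1214=3392; balance=65665-3392=62273
6. interest=⌊62273·185/10000⌋=1152; principal=4606-1152=3454; balance=62273-3454=58819
7. interest=⌊58819·185/10000⌋=1088; principal=4606-1088=3518; balance=58819-3518=55301
8. interest=⌊55301·185/10000⌋=1023; principal=4606-1023=3583; balance=55301-3583=51718
9. interest=⌊51718·185/10000⌋=956; principal=4606-956=3650; balance=51718-3650=48068
10. interest=⌊48068·185/10000⌋=889; principal=4606-889=3717; balance=48068-3717=44351
11. interest=⌊44351·185/10000⌋=820; principal=4606-820=3786; balance=44351-3786=40565
12. interest=⌊40565·185/10000⌋=750; principal=4606-750=3856; balance=40565-3856=36709
13. interest=⌊36709·185/10000⌋=679; principal=4606-679=3927; balance=36709-3927=32782
14. interest=⌊32782·185/10000⌋=606; principal=4606-606=4000; balance=32782-4000=28782
15. interest=⌊28782·185/10000⌋=532; principal=4606-532=4074; balance=28782-4074=24708
16. interest=⌊24708·185/10000⌋=457; principal=4606-457=4149; balance=24708-4149=20559
17. interest=⌊20559·185/10000⌋=380; principal=4606-380=4226; balance=20559-4226=16333
18. interest=⌊16333·185/10000⌋=302; principal=4606-302=4304; balance=16333-4304=12029
19. interest=⌊12029·185/10000⌋=222; principal=4606-222=4384; balance=12029-4384=7645
20. interest=⌊7645·185/10000⌋=141; principal=4606-141=4465; balance=7645-4465=3180
21. interest=⌊3180·185/10000⌋=58; principal=min(4606-58,3180)=3180; balance=3180-3180=0

1 1454 3152 75475
2 1396 3210 72265
3 1336 3270 68995
4 1276 3330 65665
5 1214 3392 62273
6 1152 3454 58819
7 1088 3518 55301
8 1023 3583 51718
9 956 3650 48068
10 889 3717 44351
11 820 3786 40565
12 750 3856 36709
13 679 3927 32782
14 606 4000 28782
15 532 4074 24708
16 457 4149 20559
17 380 4226 16333
18 302 4304 12029
19 222 4384 7645
20 141 4465 3180
21 58 3180 0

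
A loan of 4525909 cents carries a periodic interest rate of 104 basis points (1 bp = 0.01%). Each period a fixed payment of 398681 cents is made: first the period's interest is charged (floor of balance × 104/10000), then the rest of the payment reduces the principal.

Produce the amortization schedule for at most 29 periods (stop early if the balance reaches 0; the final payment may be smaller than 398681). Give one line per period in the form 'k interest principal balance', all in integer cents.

1 47069 351612 4174297
2 43412 355269 3819028
3 39717 358964 3460064
4 35984 362697 3097367
5 32212 366469 2730898
6 28401 370280 2360618
7 24550 374131 1986487
8 20659 378022 1608465
9 16728 381953 1226512
10 12755 385926 840586
11 8742 389939 450647
12 4686 393995 56652
13 589 56652 0

1. interest=⌊4525909·104/10000⌋=47069; principal=398681-47069=351612; balance=4525909-351612=4174297
2. interest=⌊4174297·104/10000⌋=43412; principal=398681-43412=355269; balance=4174297-355269=3819028
3. interest=⌊3819028·104/10000⌋=39717; principal=398681-39717=358964; balance=3819028-358964=3460064
4. interest=⌊3460064·104/10000⌋=35984; principal=398681-35984=362697; balance=3460064-362697=3097367
5. interest=⌊3097367·104/10000⌋=32212; principal=398681-32212=366469; balance=3097367-366469=2730898
6. interest=⌊2730898·104/10000⌋=28401; principal=398681-28401=370280; balance=2730898-370280=2360618
7. interest=⌊2360618·104/10000⌋=24550; principal=398681-24550=374131; balance=2360618-374131=1986487
8. interest=⌊1986487·104/10000⌋=20659; principal=398681-20659=378022; balance=1986487-378022=1608465
9. interest=⌊1608465·104/10000⌋=16728; principal=398681-16728=381953; balance=1608465-381953=1226512
10. interest=⌊1226512·104/10000⌋=12755; principal=398681-12755=385926; balance=1226512-385926=840586
11. interest=⌊840586·104/10000⌋=8742; principal=398681-8742=389939; balance=840586-389939=450647
12. interest=⌊450647·104/10000⌋=4686; principal=398681-4686=393995; balance=450647-393995=56652
13. interest=⌊56652·104/10000⌋=589; principal=min(398681-589,56652)=56652; balance=56652-56652=0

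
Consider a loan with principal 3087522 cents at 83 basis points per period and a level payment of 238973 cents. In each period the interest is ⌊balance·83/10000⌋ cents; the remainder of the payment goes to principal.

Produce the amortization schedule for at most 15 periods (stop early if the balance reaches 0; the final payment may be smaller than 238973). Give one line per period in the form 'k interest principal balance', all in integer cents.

1. interest=⌊3087522·83/10000⌋=25626; principal=238973-25626=213347; balance=3087522-213347=2874175
2. interest=⌊2874175·83/10000⌋=23855; principal=238973-23855=215118; balance=2874175-215118=2659057
3. interest=⌊2659057·83/10000⌋=22070; principal=238973-22070=216903; balance=2659057-216903=2442154
4. interest=⌊2442154·83/10000⌋=20269; principal=238973-20269=218704; balance=2442154-218704=2223450
5. interest=⌊2223450·83/10000⌋=18454; principal=238973-18454=220519; balance=2223450-220519=2002931
6. interest=⌊2002931·83/10000⌋=16624; principal=238973-16624=222349; balance=2002931-222349=1780582
7. interest=⌊1780582·83/10000⌋=14778; principal=238973-14778=224195; balance=1780582-224195=1556387
8. interest=⌊1556387·83/10000⌋=12918; principal=238973-12918=226055; balance=1556387-226055=1330332
9. interest=⌊1330332·83/10000⌋=11041; principal=238973-11041=227932; balance=1330332-227932=1102400
10. interest=⌊1102400·83/10000⌋=9149; principal=238973-9149=229824; balance=1102400-229824=872576
11. interest=⌊872576·83/10000⌋=7242; principal=238973-7242=231731; balance=872576-231731=640845
12. interest=⌊640845·83/10000⌋=5319; principal=238973-5319=233654; balance=640845-233654=407191
13. interest=⌊407191·83/10000⌋=3379; principal=238973-3379=235594; balance=407191-235594=171597
14. interest=⌊171597·83/10000⌋=1424; principal=min(238973-1424,171597)=171597; balance=171597-171597=0

1 25626 213347 2874175
2 23855 215118 2659057
3 22070 216903 2442154
4 20269 218704 2223450
5 18454 220519 2002931
6 16624 222349 1780582
7 14778 224195 1556387
8 12918 226055 1330332
9 11041 227932 1102400
10 9149 229824 872576
11 7242 231731 640845
12 5319 233654 407191
13 3379 235594 171597
14 1424 171597 0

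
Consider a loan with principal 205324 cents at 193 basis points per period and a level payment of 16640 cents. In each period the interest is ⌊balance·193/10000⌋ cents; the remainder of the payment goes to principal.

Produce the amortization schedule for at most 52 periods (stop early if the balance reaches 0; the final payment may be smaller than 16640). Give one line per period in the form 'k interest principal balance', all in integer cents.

1. interest=⌊205324·193/10000⌋=3962; principal=16640-3962=12678; balance=205324-12678=192646
2. interest=⌊192646·193/10000⌋=3718; principal=16640-3718=12922; balance=192646-12922=179724
3. interest=⌊179724·193/10000⌋=3468; principal=16640-3468=13172; balance=179724-13172=166552
4. interest=⌊166552·193/10000⌋=3214; principal=16640-3214=13426; balance=166552-13426=153126
5. interest=⌊153126·193/10000⌋=2955; principal=16640-2955=13685; balance=153126-13685=139441
6. interest=⌊139441·193/10000⌋=2691; principal=16640-2691=13949; balance=139441-13949=125492
7. interest=⌊125492·193/10000⌋=2421; principal=16640-2421=14219; balance=125492-14219=111273
8. interest=⌊111273·193/10000⌋=2147; principal=16640-2147=14493; balance=111273-14493=96780
9. interest=⌊96780·193/10000⌋=1867; principal=16640-1867=14773; balance=96780-14773=82007
10. interest=⌊82007·193/10000⌋=1582; principal=16640-1582=15058; balance=82007-15058=66949
11. interest=⌊66949·193/10000⌋=1292; principal=16640-1292=15348; balance=66949-15348=51601
12. interest=⌊51601·193/10000⌋=995; principal=16640-995=15645; balance=51601-15645=35956
13. interest=⌊35956·193/10000⌋=693; principal=16640-693=15947; balance=35956-15947=20009
14. interest=⌊20009·193/10000⌋=386; principal=16640-386=16254; balance=20009-16254=3755
15. interest=⌊3755·193/10000⌋=72; principal=min(16640-72,3755)=3755; balance=3755-3755=0

1 3962 12678 192646
2 3718 12922 179724
3 3468 13172 166552
4 3214 13426 153126
5 2955 13685 139441
6 2691 13949 125492
7 2421 14219 111273
8 2147 14493 96780
9 1867 14773 82007
10 1582 15058 66949
11 1292 15348 51601
12 995 15645 35956
13 693 15947 20009
14 386 16254 3755
15 72 3755 0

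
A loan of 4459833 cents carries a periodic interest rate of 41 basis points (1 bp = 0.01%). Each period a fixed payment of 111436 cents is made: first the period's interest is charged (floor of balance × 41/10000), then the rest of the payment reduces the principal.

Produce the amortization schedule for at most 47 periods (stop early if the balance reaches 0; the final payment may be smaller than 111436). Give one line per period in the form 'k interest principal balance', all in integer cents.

1. interest=⌊4459833·41/10000⌋=18285; principal=111436-18285=93151; balance=4459833-93151=4366682
2. interest=⌊4366682·41/10000⌋=17903; principal=111436-17903=93533; balance=4366682-93533=4273149
3. interest=⌊4273149·41/10000⌋=17519; principal=111436-17519=93917; balance=4273149-93917=4179232
4. interest=⌊4179232·41/10000⌋=17134; principal=111436-17134=94302; balance=4179232-94302=4084930
5. interest=⌊4084930·41/10000⌋=16748; principal=111436-16748=94688; balance=4084930-94688=3990242
6. interest=⌊3990242·41/10000⌋=16359; principal=111436-16359=95077; balance=3990242-95077=3895165
7. interest=⌊3895165·41/10000⌋=15970; principal=111436-15970=95466; balance=3895165-95466=3799699
8. interest=⌊3799699·41/10000⌋=15578; principal=111436-15578=95858; balance=3799699-95858=3703841
9. interest=⌊3703841·41/10000⌋=15185; principal=111436-15185=96251; balance=3703841-96251=3607590
10. interest=⌊3607590·41/10000⌋=14791; principal=111436-14791=96645; balance=3607590-96645=3510945
11. interest=⌊3510945·41/10000⌋=14394; principal=111436-14394=97042; balance=3510945-97042=3413903
12. interest=⌊3413903·41/10000⌋=13997; principal=111436-13997=97439; balance=3413903-97439=3316464
13. interest=⌊3316464·41/10000⌋=13597; principal=111436-13597=97839; balance=3316464-97839=3218625
14. interest=⌊3218625·41/10000⌋=13196; principal=111436-13196=98240; balance=3218625-98240=3120385
15. interest=⌊3120385·41/10000⌋=12793; principal=111436-12793=98643; balance=3120385-98643=3021742
16. interest=⌊3021742·41/10000⌋=12389; principal=111436-12389=99047; balance=3021742-99047=2922695
17. interest=⌊2922695·41/10000⌋=11983; principal=111436-11983=99453; balance=2922695-99453=2823242
18. interest=⌊2823242·41/10000⌋=11575; principal=111436-11575=99861; balance=2823242-99861=2723381
19. interest=⌊2723381·41/10000⌋=11165; principal=111436-11165=100271; balance=2723381-100271=2623110
20. interest=⌊2623110·41/10000⌋=10754; principal=111436-10754=100682; balance=2623110-100682=2522428
21. interest=⌊2522428·41/10000⌋=10341; principal=111436-10341=101095; balance=2522428-101095=2421333
22. interest=⌊2421333·41/10000⌋=9927; principal=111436-9927=101509; balance=2421333-101509=2319824
23. interest=⌊2319824·41/10000⌋=9511; principal=111436-9511=101925; balance=2319824-101925=2217899
24. interest=⌊2217899·41/10000⌋=9093; principal=111436-9093=102343; balance=2217899-102343=2115556
25. interest=⌊2115556·41/10000⌋=8673; principal=111436-8673=102763; balance=2115556-102763=2012793
26. interest=⌊2012793·41/10000⌋=8252; principal=111436-8252=103184; balance=2012793-103184=1909609
27. interest=⌊1909609·41/10000⌋=7829; principal=111436-7829=103607; balance=1909609-103607=1806002
28. interest=⌊1806002·41/10000⌋=7404; principal=111436-7404=104032; balance=1806002-104032=1701970
29. interest=⌊1701970·41/10000⌋=6978; principal=111436-6978=104458; balance=1701970-104458=1597512
30. interest=⌊1597512·41/10000⌋=6549; principal=111436-6549=104887; balance=1597512-104887=1492625
31. interest=⌊1492625·41/10000⌋=6119; principal=111436-6119=105317; balance=1492625-105317=1387308
32. interest=⌊1387308·41/10000⌋=5687; principal=111436-5687=105749; balance=1387308-105749=1281559
33. interest=⌊1281559·41/10000⌋=5254; principal=111436-5254=106182; balance=1281559-106182=1175377
34. interest=⌊1175377·41/10000⌋=4819; principal=111436-4819=106617; balance=1175377-106617=1068760
35. interest=⌊1068760·41/10000⌋=4381; principal=111436-4381=107055; balance=1068760-107055=961705
36. interest=⌊961705·41/10000⌋=3942; principal=111436-3942=107494; balance=961705-107494=854211
37. interest=⌊854211·41/10000⌋=3502; principal=111436-3502=107934; balance=854211-107934=746277
38. interest=⌊746277·41/10000⌋=3059; principal=111436-3059=108377; balance=746277-108377=637900
39. interest=⌊637900·41/10000⌋=2615; principal=111436-2615=108821; balance=637900-108821=529079
40. interest=⌊529079·41/10000⌋=2169; principal=111436-2169=109267; balance=529079-109267=419812
41. interest=⌊419812·41/10000⌋=1721; principal=111436-1721=109715; balance=419812-109715=310097
42. interest=⌊310097·41/10000⌋=1271; principal=111436-1271=110165; balance=310097-110165=199932
43. interest=⌊199932·41/10000⌋=819; principal=111436-819=110617; balance=199932-110617=89315
44. interest=⌊89315·41/10000⌋=366; principal=min(111436-366,89315)=89315; balance=89315-89315=0

1 18285 93151 4366682
2 17903 93533 4273149
3 17519 93917 4179232
4 17134 94302 4084930
5 16748 94688 3990242
6 16359 95077 3895165
7 15970 95466 3799699
8 15578 95858 3703841
9 15185 96251 3607590
10 14791 96645 3510945
11 14394 97042 3413903
12 13997 97439 3316464
13 13597 97839 3218625
14 13196 98240 3120385
15 12793 98643 3021742
16 12389 99047 2922695
17 11983 99453 2823242
18 11575 99861 2723381
19 11165 100271 2623110
20 10754 100682 2522428
21 10341 101095 2421333
22 9927 101509 2319824
23 9511 101925 2217899
24 9093 102343 2115556
25 8673 102763 2012793
26 8252 103184 1909609
27 7829 103607 1806002
28 7404 104032 1701970
29 6978 104458 1597512
30 6549 104887 1492625
31 6119 105317 1387308
32 5687 105749 1281559
33 5254 106182 1175377
34 4819 106617 1068760
35 4381 107055 961705
36 3942 107494 854211
37 3502 107934 746277
38 3059 108377 637900
39 2615 108821 529079
40 2169 109267 419812
41 1721 109715 310097
42 1271 110165 199932
43 819 110617 89315
44 366 89315 0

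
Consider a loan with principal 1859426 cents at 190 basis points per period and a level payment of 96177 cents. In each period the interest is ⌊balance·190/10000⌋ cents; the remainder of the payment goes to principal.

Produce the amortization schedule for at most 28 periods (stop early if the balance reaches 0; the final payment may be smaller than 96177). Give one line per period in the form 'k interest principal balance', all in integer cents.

1. interest=⌊1859426·190/10000⌋=35329; principal=96177-35329=60848; balance=1859426-60848=1798578
2. interest=⌊1798578·190/10000⌋=34172; principal=96177-34172=62005; balance=1798578-62005=1736573
3. interest=⌊1736573·190/10000⌋=32994; principal=96177-32994=63183; balance=1736573-63183=1673390
4. interest=⌊1673390·190/10000⌋=31794; principal=96177-31794=64383; balance=1673390-64383=1609007
5. interest=⌊1609007·190/10000⌋=30571; principal=96177-30571=65606; balance=1609007-65606=1543401
6. interest=⌊1543401·190/10000⌋=29324; principal=96177-29324=66853; balance=1543401-66853=1476548
7. interest=⌊1476548·190/10000⌋=28054; principal=96177-28054=68123; balance=1476548-68123=1408425
8. interest=⌊1408425·190/10000⌋=26760; principal=96177-26760=69417; balance=1408425-69417=1339008
9. interest=⌊1339008·190/10000⌋=25441; principal=96177-25441=70736; balance=1339008-70736=1268272
10. interest=⌊1268272·190/10000⌋=24097; principal=96177-24097=72080; balance=1268272-72080=1196192
11. interest=⌊1196192·190/10000⌋=22727; principal=96177-22727=73450; balance=1196192-73450=1122742
12. interest=⌊1122742·190/10000⌋=21332; principal=96177-21332=74845; balance=1122742-74845=1047897
13. interest=⌊1047897·190/10000⌋=19910; principal=96177-19910=76267; balance=1047897-76267=971630
14. interest=⌊971630·190/10000⌋=18460; principal=96177-18460=77717; balance=971630-77717=893913
15. interest=⌊893913·190/10000⌋=16984; principal=96177-16984=79193; balance=893913-79193=814720
16. interest=⌊814720·190/10000⌋=15479; principal=96177-15479=80698; balance=814720-80698=734022
17. interest=⌊734022·190/10000⌋=13946; principal=96177-13946=82231; balance=734022-82231=651791
18. interest=⌊651791·190/10000⌋=12384; principal=96177-12384=83793; balance=651791-83793=567998
19. interest=⌊567998·190/10000⌋=10791; principal=96177-10791=85386; balance=567998-85386=482612
20. interest=⌊482612·190/10000⌋=9169; principal=96177-9169=87008; balance=482612-87008=395604
21. interest=⌊395604·190/10000⌋=7516; principal=96177-7516=88661; balance=395604-88661=306943
22. interest=⌊306943·190/10000⌋=5831; principal=96177-5831=90346; balance=306943-90346=216597
23. interest=⌊216597·190/10000⌋=4115; principal=96177-4115=92062; balance=216597-92062=124535
24. interest=⌊124535·190/10000⌋=2366; principal=96177-2366=93811; balance=124535-93811=30724
25. interest=⌊30724·190/10000⌋=583; principal=min(96177-583,30724)=30724; balance=30724-30724=0

1 35329 60848 1798578
2 34172 62005 1736573
3 32994 63183 1673390
4 31794 64383 1609007
5 30571 65606 1543401
6 29324 66853 1476548
7 28054 68123 1408425
8 26760 69417 1339008
9 25441 70736 1268272
10 24097 72080 1196192
11 22727 73450 1122742
12 21332 74845 1047897
13 19910 76267 971630
14 18460 77717 893913
15 16984 79193 814720
16 15479 80698 734022
17 13946 82231 651791
18 12384 83793 567998
19 10791 85386 482612
20 9169 87008 395604
21 7516 88661 306943
22 5831 90346 216597
23 4115 92062 124535
24 2366 93811 30724
25 583 30724 0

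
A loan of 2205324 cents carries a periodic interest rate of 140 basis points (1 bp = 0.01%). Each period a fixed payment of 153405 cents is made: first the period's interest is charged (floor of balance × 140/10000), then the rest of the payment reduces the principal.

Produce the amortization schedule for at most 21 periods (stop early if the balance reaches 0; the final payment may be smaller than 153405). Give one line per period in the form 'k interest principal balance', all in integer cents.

1 30874 122531 2082793
2 29159 124246 1958547
3 27419 125986 1832561
4 25655 127750 1704811
5 23867 129538 1575273
6 22053 131352 1443921
7 20214 133191 1310730
8 18350 135055 1175675
9 16459 136946 1038729
10 14542 138863 899866
11 12598 140807 759059
12 10626 142779 616280
13 8627 144778 471502
14 6601 146804 324698
15 4545 148860 175838
16 2461 150944 24894
17 348 24894 0

1. interest=⌊2205324·140/10000⌋=30874; principal=153405-30874=122531; balance=2205324-122531=2082793
2. interest=⌊2082793·140/10000⌋=29159; principal=153405-29159=124246; balance=2082793-124246=1958547
3. interest=⌊1958547·140/10000⌋=27419; principal=153405-27419=125986; balance=1958547-125986=1832561
4. interest=⌊1832561·140/10000⌋=25655; principal=153405-25655=127750; balance=1832561-127750=1704811
5. interest=⌊1704811·140/10000⌋=23867; principal=153405-23867=129538; balance=1704811-129538=1575273
6. interest=⌊1575273·140/10000⌋=22053; principal=153405-22053=131352; balance=1575273-131352=1443921
7. interest=⌊1443921·140/10000⌋=20214; principal=153405-20214=133191; balance=1443921-133191=1310730
8. interest=⌊1310730·140/10000⌋=18350; principal=153405-18350=135055; balance=1310730-135055=1175675
9. interest=⌊1175675·140/10000⌋=16459; principal=153405-16459=136946; balance=1175675-136946=1038729
10. interest=⌊1038729·140/10000⌋=14542; principal=153405-14542=138863; balance=1038729-138863=899866
11. interest=⌊899866·140/10000⌋=12598; principal=153405-12598=140807; balance=899866-140807=759059
12. interest=⌊759059·140/10000⌋=10626; principal=153405-10626=142779; balance=759059-142779=616280
13. interest=⌊616280·140/10000⌋=8627; principal=153405-8627=144778; balance=616280-144778=471502
14. interest=⌊471502·140/10000⌋=6601; principal=153405-6601=146804; balance=471502-146804=324698
15. interest=⌊324698·140/10000⌋=4545; principal=153405-4545=148860; balance=324698-148860=175838
16. interest=⌊175838·140/10000⌋=2461; principal=153405-2461=150944; balance=175838-150944=24894
17. interest=⌊24894·140/10000⌋=348; principal=min(153405-348,24894)=24894; balance=24894-24894=0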